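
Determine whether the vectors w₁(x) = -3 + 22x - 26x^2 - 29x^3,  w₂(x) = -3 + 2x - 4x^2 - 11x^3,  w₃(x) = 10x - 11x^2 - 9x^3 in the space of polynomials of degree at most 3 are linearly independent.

Write each element as a coordinate vector in ℝ⁴ using {1, x, …, x^3}.
Place the vectors as rows of a 3×4 matrix and reduce to echelon form.
The reduction yields 2 nonzero rows, so the rank is 2.
Since rank 2 < 3, the set is linearly dependent.

linearly dependent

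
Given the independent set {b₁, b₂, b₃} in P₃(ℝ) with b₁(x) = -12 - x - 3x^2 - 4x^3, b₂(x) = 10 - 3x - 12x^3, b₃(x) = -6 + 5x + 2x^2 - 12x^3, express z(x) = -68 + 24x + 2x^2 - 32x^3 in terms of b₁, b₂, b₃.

Identify each element with its coordinate vector in ℝ⁴ via {1, x, …, x^3}.
Set up the augmented matrix [b₁ | b₂ | b₃ | z] and row-reduce.
The system has the unique solution (c₁, c₂, c₃) = (2, -2, 4).

z = 2b₁ - 2b₂ + 4b₃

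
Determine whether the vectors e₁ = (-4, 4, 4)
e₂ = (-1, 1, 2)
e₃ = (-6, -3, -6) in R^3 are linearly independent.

Form the 3×3 matrix with these as columns; its determinant is -36.
A nonzero determinant means the columns are linearly independent.

linearly independent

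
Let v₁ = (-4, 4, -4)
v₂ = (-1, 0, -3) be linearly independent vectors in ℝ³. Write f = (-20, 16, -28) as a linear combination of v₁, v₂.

f = 4v₁ + 4v₂

Set up the augmented matrix [v₁ | v₂ | f] and row-reduce.
Row-reducing the augmented matrix gives the unique coefficients (c₁, c₂) = (4, 4).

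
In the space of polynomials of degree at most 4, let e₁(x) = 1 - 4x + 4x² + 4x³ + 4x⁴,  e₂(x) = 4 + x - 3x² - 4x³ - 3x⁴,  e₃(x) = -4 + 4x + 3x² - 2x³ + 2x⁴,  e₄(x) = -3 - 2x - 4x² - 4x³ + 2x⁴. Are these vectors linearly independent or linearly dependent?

linearly independent

Write each element as a coordinate vector in ℝ⁵ using {1, x, …, x⁴}.
Row-reduce the matrix whose columns are e₁, e₂, e₃, e₄.
The reduction yields 4 nonzero rows, so the rank is 4.
Since rank = 4 (the number of vectors), the set is linearly independent.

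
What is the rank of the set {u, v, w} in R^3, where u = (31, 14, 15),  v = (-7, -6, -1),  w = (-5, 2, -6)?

Form the matrix with u, v, w as columns and reduce.
Exactly 2 pivots survive; hence the rank is 2.

2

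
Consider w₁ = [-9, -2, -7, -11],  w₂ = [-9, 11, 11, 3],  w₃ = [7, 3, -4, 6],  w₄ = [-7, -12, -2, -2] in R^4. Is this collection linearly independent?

Row-reduce the matrix whose columns are w₁, w₂, w₃, w₄.
The reduction yields 4 nonzero rows, so the rank is 4.
Since rank = 4 (the number of vectors), the set is linearly independent.

linearly independent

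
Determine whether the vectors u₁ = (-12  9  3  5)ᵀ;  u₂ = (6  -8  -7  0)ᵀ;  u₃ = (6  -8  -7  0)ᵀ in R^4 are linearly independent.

Two of the vectors are equal, giving an immediate dependence.

linearly dependent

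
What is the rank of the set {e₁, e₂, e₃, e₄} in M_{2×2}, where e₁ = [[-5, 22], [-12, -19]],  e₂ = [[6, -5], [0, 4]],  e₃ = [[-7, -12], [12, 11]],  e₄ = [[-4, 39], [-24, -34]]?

Use coordinates relative to {E₁₁, E₁₂, E₂₁, E₂₂}.
Put the 4×4 matrix [e₁|e₂|e₃|e₄] into echelon form.
There are 2 pivot columns, so rank = 2.

rank 2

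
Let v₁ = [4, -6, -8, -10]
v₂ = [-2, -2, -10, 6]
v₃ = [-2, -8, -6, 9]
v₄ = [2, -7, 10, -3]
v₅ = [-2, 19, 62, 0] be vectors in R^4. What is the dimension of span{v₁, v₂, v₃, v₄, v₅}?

Put the 4×5 matrix [v₁|v₂|v₃|v₄|v₅] into echelon form.
There are 4 pivot columns, so rank = 4.
(With 5 elements in a 4-dimensional space the rank is at most 4.)

dim = 4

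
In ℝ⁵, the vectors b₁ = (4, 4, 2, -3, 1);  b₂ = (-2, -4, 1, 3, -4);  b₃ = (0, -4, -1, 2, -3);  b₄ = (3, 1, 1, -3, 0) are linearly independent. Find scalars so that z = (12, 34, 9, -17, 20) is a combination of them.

z = 4b₁ - b₂ - 4b₃ - 2b₄

Solve the system with b₁, b₂, b₃, b₄ as columns and z as the right-hand side.
Back-substitution yields (c₁, …, c₄) = (4, -1, -4, -2).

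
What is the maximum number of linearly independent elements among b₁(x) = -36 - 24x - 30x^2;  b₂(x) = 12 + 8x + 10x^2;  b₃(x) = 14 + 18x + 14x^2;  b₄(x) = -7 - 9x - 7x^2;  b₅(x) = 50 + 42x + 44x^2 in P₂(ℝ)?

Pass to coordinate vectors with respect to the basis {1, x, x^2}.
Put the 3×5 matrix [b₁|b₂|b₃|b₄|b₅] into echelon form.
Exactly 2 pivots survive; hence the rank is 2.
(With 5 elements in a 3-dimensional space the rank is at most 3.)

2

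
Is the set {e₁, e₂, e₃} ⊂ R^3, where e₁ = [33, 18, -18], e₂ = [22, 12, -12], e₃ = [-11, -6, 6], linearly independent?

linearly dependent

One vector is a scalar multiple of another, so the set is dependent.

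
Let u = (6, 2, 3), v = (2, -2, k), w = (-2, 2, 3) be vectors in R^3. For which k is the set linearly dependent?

The set is linearly dependent precisely when det[u; v; w] = 0.
The determinant works out to -16*k - 48.
Setting this to zero gives k = -3.

k = -3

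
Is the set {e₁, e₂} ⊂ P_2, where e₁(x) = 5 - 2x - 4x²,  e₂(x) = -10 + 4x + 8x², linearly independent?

linearly dependent

Write each element as a coordinate vector in ℝ³ using {1, x, x²}.
Row-reduce the matrix whose columns are e₁, e₂.
The reduction yields 1 nonzero row, so the rank is 1.
Since rank 1 < 2, the set is linearly dependent.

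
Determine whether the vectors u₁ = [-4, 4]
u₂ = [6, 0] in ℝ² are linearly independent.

Place the vectors as rows of a 2×2 matrix and reduce to echelon form.
The reduction yields 2 nonzero rows, so the rank is 2.
Since rank = 2 (the number of vectors), the set is linearly independent.

linearly independent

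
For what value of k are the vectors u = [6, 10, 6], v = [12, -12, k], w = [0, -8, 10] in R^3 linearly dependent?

The vectors are dependent exactly when the determinant of the matrix with rows u, v, w vanishes.
The determinant works out to 48*k - 2496.
Setting this to zero gives k = 52.

k = 52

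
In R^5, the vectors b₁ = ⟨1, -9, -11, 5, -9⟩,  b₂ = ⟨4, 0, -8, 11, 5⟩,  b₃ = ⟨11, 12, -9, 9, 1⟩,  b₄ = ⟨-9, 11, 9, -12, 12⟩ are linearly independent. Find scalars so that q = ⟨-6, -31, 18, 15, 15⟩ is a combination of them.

q = -3b₁ + 3b₂ - 3b₃ - 2b₄

Since b₁, b₂, b₃, b₄ are independent, the coefficients expressing q are uniquely determined by a linear system.
Back-substitution yields (a₁, …, a₄) = (-3, 3, -3, -2).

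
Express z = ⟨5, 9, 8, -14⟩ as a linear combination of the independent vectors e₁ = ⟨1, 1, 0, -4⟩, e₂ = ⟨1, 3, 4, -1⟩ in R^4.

Write z = α₁e₁ + α₂e₂ and equate components.
The system has the unique solution (α₁, α₂) = (3, 2).

z = 3e₁ + 2e₂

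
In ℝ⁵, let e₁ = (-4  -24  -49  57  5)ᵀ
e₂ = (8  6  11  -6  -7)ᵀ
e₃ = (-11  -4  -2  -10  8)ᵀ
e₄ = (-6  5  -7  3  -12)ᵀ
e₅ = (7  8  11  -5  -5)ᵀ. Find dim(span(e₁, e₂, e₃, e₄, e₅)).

dim = 4

Apply Gaussian elimination to the matrix whose rows are e₁, e₂, e₃, e₄, e₅.
There are 4 pivot columns, so rank = 4.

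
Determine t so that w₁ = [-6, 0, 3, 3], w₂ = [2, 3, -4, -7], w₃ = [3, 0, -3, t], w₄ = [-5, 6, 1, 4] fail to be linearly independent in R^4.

t = -6

The vectors are dependent exactly when the determinant of the matrix with rows w₁, w₂, w₃, w₄ vanishes.
Expanding, det = 81*t + 486.
This vanishes exactly when t = -6.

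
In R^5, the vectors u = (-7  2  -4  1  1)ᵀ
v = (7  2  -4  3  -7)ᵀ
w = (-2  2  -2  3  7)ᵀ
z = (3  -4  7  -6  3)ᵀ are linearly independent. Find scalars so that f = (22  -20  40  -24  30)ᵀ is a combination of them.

f = -3u - v + 2w + 4z

Since u, v, w, z are independent, the coefficients expressing f are uniquely determined by a linear system.
Back-substitution yields (a₁, …, a₄) = (-3, -1, 2, 4).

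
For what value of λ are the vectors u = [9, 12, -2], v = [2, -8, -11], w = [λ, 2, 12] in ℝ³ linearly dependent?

λ = -13/2

Dependence holds iff the 3×3 matrix [u v w] is singular.
Cofactor expansion gives det = -148*λ - 962.
Setting this to zero gives λ = -13/2.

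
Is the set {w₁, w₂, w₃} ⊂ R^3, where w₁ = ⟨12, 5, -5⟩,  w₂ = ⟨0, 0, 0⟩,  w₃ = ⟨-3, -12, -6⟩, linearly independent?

One of the vectors is the zero vector, so the set is linearly dependent.

linearly dependent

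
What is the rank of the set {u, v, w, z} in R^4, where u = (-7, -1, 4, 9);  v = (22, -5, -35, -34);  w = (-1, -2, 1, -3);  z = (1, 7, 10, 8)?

rank 3

Apply Gaussian elimination to the matrix whose rows are u, v, w, z.
Reduction leaves 3 leading entries, giving rank 3.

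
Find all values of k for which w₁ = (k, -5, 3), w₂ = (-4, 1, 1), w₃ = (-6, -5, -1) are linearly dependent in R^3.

k = -32

Place the vectors as rows of a 3×3 matrix; dependence ⇔ determinant zero.
Cofactor expansion gives det = 4*k + 128.
Solving 4*k + 128 = 0 yields k = -32.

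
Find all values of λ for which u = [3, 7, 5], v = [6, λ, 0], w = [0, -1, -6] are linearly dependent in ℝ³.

λ = 37/3

The vectors are dependent exactly when the determinant of the matrix with rows u, v, w vanishes.
Expanding, det = 222 - 18*λ.
This vanishes exactly when λ = 37/3.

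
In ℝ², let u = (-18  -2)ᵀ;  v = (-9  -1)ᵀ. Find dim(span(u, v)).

dim = 1

Apply Gaussian elimination to the matrix whose rows are u, v.
The echelon form has 1 nonzero row, so the rank is 1.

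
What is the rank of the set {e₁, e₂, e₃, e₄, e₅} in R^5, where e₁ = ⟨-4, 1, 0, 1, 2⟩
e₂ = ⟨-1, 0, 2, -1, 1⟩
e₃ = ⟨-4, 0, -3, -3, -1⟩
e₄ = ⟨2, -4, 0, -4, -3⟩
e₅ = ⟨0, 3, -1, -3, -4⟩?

5

Form the matrix with e₁, e₂, e₃, e₄, e₅ as columns and reduce.
There are 5 pivot columns, so rank = 5.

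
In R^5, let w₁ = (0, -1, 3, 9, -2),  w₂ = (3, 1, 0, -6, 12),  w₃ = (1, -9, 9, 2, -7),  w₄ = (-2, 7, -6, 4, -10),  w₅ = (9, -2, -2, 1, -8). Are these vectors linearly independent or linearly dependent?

Form the 5×5 matrix with these as columns; its determinant is -33217.
A nonzero determinant means the columns are linearly independent.

linearly independent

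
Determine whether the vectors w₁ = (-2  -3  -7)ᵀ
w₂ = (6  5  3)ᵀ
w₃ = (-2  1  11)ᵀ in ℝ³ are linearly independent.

Form the 3×3 matrix with these as columns; its determinant is 0.
A zero determinant means the columns are linearly dependent.

linearly dependent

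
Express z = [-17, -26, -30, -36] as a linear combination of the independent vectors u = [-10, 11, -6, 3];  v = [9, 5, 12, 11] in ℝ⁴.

Solve the system with u, v as columns and z as the right-hand side.
The system has the unique solution (c₁, c₂) = (-1, -3).

z = -u - 3v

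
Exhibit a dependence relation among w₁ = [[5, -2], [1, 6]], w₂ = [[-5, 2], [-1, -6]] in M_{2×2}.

w₁ + w₂ = 0

Write each element as a vector in ℝ⁴ using {E₁₁, E₁₂, E₂₁, E₂₂}.
Write the vectors as columns of a matrix and find a nonzero vector in its null space.
One solution (up to scaling) is (1, 1).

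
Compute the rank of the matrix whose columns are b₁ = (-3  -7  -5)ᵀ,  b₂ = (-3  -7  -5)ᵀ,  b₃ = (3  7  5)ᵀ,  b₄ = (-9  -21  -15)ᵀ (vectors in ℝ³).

1

Row-reduce the 4×3 matrix with these as rows.
Exactly 1 pivot survives; hence the rank is 1.
(With 4 elements in a 3-dimensional space the rank is at most 3.)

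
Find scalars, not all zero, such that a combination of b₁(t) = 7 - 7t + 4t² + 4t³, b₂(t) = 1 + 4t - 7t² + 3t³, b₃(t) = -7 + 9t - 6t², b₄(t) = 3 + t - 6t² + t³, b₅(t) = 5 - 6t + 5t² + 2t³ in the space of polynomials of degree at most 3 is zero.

b₂ - b₃ - b₄ - b₅ = 0

Write each element as a vector in ℝ⁴ using {1, t, …, t³}.
Write the vectors as columns of a matrix and find a nonzero vector in its null space.
One solution (up to scaling) is (0, 1, -1, -1, -1).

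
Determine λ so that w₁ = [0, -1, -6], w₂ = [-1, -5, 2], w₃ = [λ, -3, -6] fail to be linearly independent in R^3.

Dependence holds iff the 3×3 matrix [w₁ w₂ w₃] is singular.
Cofactor expansion gives det = -32*λ - 12.
Setting this to zero gives λ = -3/8.

λ = -3/8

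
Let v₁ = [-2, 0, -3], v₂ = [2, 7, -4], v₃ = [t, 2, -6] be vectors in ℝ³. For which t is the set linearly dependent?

t = -8/3

The set is linearly dependent precisely when det[v₁; v₂; v₃] = 0.
The determinant works out to 21*t + 56.
Setting this to zero gives t = -8/3.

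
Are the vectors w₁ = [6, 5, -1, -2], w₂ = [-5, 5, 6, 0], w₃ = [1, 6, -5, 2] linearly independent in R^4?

linearly independent

Place the vectors as rows of a 3×4 matrix and reduce to echelon form.
The reduction yields 3 nonzero rows, so the rank is 3.
Since rank = 3 (the number of vectors), the set is linearly independent.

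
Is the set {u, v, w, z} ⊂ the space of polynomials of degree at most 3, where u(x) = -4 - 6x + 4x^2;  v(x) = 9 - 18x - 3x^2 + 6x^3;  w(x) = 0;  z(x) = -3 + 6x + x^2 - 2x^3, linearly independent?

linearly dependent

Write each element as a coordinate vector in ℝ⁴ using {1, x, …, x^3}.
One of the vectors is the zero vector, so the set is linearly dependent.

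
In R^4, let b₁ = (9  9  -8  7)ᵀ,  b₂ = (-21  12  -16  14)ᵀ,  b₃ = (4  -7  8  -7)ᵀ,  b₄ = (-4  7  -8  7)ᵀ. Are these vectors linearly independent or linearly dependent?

linearly dependent

The matrix [b₁|b₂|b₃|b₄] has determinant 0.
A zero determinant means the columns are linearly dependent.
Indeed b₁ + b₂ + 3b₃ = 0.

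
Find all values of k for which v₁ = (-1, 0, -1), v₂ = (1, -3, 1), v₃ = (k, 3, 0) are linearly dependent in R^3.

The set is linearly dependent precisely when det[v₁; v₂; v₃] = 0.
The determinant works out to -3*k.
Solving -3*k = 0 yields k = 0.

k = 0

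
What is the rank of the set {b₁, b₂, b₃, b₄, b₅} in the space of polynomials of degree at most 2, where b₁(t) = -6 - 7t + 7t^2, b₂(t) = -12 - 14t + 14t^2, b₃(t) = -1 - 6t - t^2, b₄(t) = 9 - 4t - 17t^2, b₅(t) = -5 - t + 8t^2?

Pass to coordinate vectors with respect to the basis {1, t, t^2}.
Row-reduce the 5×3 matrix with these as rows.
There are 2 pivot columns, so rank = 2.
(With 5 elements in a 3-dimensional space the rank is at most 3.)

2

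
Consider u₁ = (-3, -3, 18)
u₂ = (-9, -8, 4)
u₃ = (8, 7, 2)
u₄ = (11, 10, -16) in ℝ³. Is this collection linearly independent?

linearly dependent

There are 4 vectors in a 3-dimensional space, so they cannot be linearly independent.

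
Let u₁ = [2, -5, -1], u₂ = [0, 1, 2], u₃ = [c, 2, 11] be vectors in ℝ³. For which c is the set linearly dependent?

The set is linearly dependent precisely when det[u₁; u₂; u₃] = 0.
Cofactor expansion gives det = 14 - 9*c.
Setting this to zero gives c = 14/9.

c = 14/9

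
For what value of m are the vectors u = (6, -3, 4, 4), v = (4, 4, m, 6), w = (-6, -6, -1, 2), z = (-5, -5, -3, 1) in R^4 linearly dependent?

Dependence holds iff the 4×4 matrix [u v w z] is singular.
Expanding, det = 882 - 36*m.
Setting this to zero gives m = 49/2.

m = 49/2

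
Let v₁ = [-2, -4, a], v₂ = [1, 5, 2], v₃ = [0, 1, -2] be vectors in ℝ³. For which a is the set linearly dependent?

a = -16

Place the vectors as rows of a 3×3 matrix; dependence ⇔ determinant zero.
Expanding, det = a + 16.
This vanishes exactly when a = -16.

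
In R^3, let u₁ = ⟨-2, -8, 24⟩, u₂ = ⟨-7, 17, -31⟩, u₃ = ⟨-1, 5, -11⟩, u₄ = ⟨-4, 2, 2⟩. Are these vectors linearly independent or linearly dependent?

There are 4 vectors in a 3-dimensional space, so they cannot be linearly independent.

linearly dependent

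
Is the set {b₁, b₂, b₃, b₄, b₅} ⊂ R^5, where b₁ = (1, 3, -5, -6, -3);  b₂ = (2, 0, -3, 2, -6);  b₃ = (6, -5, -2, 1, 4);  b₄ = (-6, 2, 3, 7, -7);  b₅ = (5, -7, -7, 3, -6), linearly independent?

linearly independent

Row-reduce the matrix whose columns are b₁, b₂, b₃, b₄, b₅.
The reduction yields 5 nonzero rows, so the rank is 5.
Since rank = 5 (the number of vectors), the set is linearly independent.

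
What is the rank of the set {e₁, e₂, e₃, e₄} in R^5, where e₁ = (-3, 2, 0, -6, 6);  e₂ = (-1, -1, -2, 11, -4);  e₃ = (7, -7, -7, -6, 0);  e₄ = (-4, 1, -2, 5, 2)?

rank 3

Row-reduce the 4×5 matrix with these as rows.
The echelon form has 3 nonzero rows, so the rank is 3.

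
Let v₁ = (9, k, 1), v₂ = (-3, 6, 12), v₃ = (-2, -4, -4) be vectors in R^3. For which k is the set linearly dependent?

k = 20/3

The vectors are dependent exactly when the determinant of the matrix with rows v₁, v₂, v₃ vanishes.
The determinant works out to 240 - 36*k.
This vanishes exactly when k = 20/3.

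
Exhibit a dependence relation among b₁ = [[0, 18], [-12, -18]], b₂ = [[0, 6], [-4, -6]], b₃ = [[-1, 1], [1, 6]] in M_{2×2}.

b₁ - 3b₂ = 0

Write each element as a vector in ℝ⁴ using {E₁₁, E₁₂, E₂₁, E₂₂}.
Solve the homogeneous system with b₁, b₂, b₃ as columns by row-reducing the coefficient matrix.
A generator of the null space is (1, -3, 0).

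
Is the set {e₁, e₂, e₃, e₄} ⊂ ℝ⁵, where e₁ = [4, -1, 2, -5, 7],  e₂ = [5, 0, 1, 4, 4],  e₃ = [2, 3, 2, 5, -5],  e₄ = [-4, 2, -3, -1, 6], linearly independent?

linearly independent

Row-reduce the matrix whose columns are e₁, e₂, e₃, e₄.
The reduction yields 4 nonzero rows, so the rank is 4.
Since rank = 4 (the number of vectors), the set is linearly independent.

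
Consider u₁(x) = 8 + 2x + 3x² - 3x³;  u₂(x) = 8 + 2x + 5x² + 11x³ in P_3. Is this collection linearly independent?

linearly independent

Take coordinates with respect to the standard basis {1, x, …, x³}.
Place the vectors as rows of a 2×4 matrix and reduce to echelon form.
The reduction yields 2 nonzero rows, so the rank is 2.
Since rank = 2 (the number of vectors), the set is linearly independent.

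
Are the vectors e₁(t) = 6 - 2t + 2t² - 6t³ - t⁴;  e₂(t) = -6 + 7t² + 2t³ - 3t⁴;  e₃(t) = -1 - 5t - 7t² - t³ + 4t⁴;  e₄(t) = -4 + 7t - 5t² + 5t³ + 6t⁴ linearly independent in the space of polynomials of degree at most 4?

linearly independent

Take coordinates with respect to the standard basis {1, t, …, t⁴}.
Row-reduce the matrix whose columns are e₁, e₂, e₃, e₄.
The reduction yields 4 nonzero rows, so the rank is 4.
Since rank = 4 (the number of vectors), the set is linearly independent.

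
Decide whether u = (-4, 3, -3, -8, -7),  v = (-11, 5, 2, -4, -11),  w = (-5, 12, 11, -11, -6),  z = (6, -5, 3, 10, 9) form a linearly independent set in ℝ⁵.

Row-reduce the matrix whose columns are u, v, w, z.
The reduction yields 4 nonzero rows, so the rank is 4.
Since rank = 4 (the number of vectors), the set is linearly independent.

linearly independent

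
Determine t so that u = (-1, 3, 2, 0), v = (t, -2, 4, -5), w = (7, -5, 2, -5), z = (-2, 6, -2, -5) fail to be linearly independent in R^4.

The set is linearly dependent precisely when det[u; v; w; z] = 0.
Expanding, det = 170*t - 1020.
Solving 170*t - 1020 = 0 yields t = 6.

t = 6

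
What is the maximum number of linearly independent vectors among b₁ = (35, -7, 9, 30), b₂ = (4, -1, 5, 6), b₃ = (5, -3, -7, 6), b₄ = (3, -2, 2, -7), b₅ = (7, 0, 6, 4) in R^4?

4

Form the matrix with b₁, b₂, b₃, b₄, b₅ as columns and reduce.
There are 4 pivot columns, so rank = 4.
(With 5 elements in a 4-dimensional space the rank is at most 4.)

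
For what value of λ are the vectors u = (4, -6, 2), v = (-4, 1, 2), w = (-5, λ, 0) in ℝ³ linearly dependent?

Place the vectors as rows of a 3×3 matrix; dependence ⇔ determinant zero.
Cofactor expansion gives det = 70 - 16*λ.
Solving 70 - 16*λ = 0 yields λ = 35/8.

λ = 35/8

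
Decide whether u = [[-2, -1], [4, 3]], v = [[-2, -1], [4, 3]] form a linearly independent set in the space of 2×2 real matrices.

linearly dependent

Take coordinates with respect to the standard basis {E₁₁, E₁₂, E₂₁, E₂₂}.
Row-reduce the matrix whose columns are u, v.
The reduction yields 1 nonzero row, so the rank is 1.
Since rank 1 < 2, the set is linearly dependent.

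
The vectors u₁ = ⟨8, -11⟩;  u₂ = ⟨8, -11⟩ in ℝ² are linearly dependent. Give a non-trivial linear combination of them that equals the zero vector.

Row-reduce the matrix with u₁, u₂ as columns; the null space gives the coefficients.
A generator of the null space is (1, -1).

u₁ - u₂ = 0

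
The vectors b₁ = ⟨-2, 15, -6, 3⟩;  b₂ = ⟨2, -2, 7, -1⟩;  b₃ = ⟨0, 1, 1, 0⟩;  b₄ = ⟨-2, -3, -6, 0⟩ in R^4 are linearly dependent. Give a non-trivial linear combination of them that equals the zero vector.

Write the vectors as columns of a matrix and find a nonzero vector in its null space.
The free variable yields coefficients (1, 3, -3, 2) (any nonzero multiple also works).

b₁ + 3b₂ - 3b₃ + 2b₄ = 0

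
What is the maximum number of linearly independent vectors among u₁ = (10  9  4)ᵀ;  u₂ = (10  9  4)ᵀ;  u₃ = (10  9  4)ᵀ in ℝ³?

Form the matrix with u₁, u₂, u₃ as columns and reduce.
The echelon form has 1 nonzero row, so the rank is 1.

1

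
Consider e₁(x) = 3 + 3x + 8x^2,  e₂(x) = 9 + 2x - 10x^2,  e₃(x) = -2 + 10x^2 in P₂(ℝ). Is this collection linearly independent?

Write each element as a coordinate vector in ℝ³ using {1, x, x^2}.
Place the vectors as rows of a 3×3 matrix and reduce to echelon form.
The reduction yields 3 nonzero rows, so the rank is 3.
Since rank = 3 (the number of vectors), the set is linearly independent.

linearly independent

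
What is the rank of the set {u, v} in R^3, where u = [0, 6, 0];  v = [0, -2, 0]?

Row-reduce the 2×3 matrix with these as rows.
The echelon form has 1 nonzero row, so the rank is 1.

rank 1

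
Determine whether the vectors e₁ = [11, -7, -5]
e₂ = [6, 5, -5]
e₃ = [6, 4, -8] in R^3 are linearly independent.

linearly independent

Place the vectors as rows of a 3×3 matrix and reduce to echelon form.
The reduction yields 3 nonzero rows, so the rank is 3.
Since rank = 3 (the number of vectors), the set is linearly independent.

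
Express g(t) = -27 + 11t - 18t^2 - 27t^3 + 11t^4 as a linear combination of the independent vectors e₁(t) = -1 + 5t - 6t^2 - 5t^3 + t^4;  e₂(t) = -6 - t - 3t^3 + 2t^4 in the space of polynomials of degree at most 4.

g = 3e₁ + 4e₂

Take coordinate vectors relative to {1, t, …, t^4}.
Solve the system with e₁, e₂ as columns and g as the right-hand side.
Back-substitution yields (a₁, a₂) = (3, 4).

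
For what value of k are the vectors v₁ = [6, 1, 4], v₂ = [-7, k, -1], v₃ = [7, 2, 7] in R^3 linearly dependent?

Place the vectors as rows of a 3×3 matrix; dependence ⇔ determinant zero.
Expanding, det = 14*k - 2.
Solving 14*k - 2 = 0 yields k = 1/7.

k = 1/7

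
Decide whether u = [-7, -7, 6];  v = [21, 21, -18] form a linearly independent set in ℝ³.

One vector is a scalar multiple of another, so the set is dependent.

linearly dependent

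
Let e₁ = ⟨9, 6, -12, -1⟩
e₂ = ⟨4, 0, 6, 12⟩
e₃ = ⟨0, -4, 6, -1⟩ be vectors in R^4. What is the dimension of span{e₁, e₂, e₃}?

dim = 3

Form the matrix with e₁, e₂, e₃ as columns and reduce.
Exactly 3 pivots survive; hence the rank is 3.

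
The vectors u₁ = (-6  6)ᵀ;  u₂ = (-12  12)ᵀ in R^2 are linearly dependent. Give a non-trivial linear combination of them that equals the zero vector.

2u₁ - u₂ = 0

Row-reduce the matrix with u₁, u₂ as columns; the null space gives the coefficients.
The free variable yields coefficients (2, -1) (any nonzero multiple also works).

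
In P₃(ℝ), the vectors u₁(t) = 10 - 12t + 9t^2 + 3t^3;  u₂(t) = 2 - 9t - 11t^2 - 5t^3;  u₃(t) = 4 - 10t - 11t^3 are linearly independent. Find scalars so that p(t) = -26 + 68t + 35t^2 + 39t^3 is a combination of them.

p = -u₁ - 4u₂ - 2u₃

Identify each element with its coordinate vector in ℝ⁴ via {1, t, …, t^3}.
Solve the system with u₁, u₂, u₃ as columns and p as the right-hand side.
Row-reducing the augmented matrix gives the unique coefficients (α₁, α₂, α₃) = (-1, -4, -2).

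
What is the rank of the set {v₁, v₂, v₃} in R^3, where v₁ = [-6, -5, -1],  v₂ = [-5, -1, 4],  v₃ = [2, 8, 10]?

Row-reduce the 3×3 matrix with these as rows.
There are 2 pivot columns, so rank = 2.

2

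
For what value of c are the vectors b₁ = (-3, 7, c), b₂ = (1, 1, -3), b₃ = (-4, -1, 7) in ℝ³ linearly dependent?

Dependence holds iff the 3×3 matrix [b₁ b₂ b₃] is singular.
Cofactor expansion gives det = 3*c + 23.
This vanishes exactly when c = -23/3.

c = -23/3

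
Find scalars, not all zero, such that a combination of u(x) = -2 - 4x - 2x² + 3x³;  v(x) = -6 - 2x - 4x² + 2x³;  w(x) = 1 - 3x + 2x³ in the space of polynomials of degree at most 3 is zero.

2u - v - 2w = 0

Write each element as a vector in ℝ⁴ using {1, x, …, x³}.
Set up α₁u + … + α₃w = 0 and solve the homogeneous system.
A generator of the null space is (2, -1, -2).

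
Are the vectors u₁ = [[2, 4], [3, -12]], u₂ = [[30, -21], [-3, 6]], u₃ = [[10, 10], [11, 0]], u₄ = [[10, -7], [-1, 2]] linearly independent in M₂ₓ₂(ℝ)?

linearly dependent

Take coordinates with respect to the standard basis {E₁₁, E₁₂, E₂₁, E₂₂}.
One vector is a scalar multiple of another, so the set is dependent.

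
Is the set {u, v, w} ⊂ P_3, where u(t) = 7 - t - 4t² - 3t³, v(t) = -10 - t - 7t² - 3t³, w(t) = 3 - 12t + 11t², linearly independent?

linearly independent

Take coordinates with respect to the standard basis {1, t, …, t³}.
Place the vectors as rows of a 3×4 matrix and reduce to echelon form.
The reduction yields 3 nonzero rows, so the rank is 3.
Since rank = 3 (the number of vectors), the set is linearly independent.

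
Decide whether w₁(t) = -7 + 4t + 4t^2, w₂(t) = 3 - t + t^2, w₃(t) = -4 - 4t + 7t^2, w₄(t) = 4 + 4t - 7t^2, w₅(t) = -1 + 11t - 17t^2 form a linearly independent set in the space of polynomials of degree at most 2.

linearly dependent

Take coordinates with respect to the standard basis {1, t, t^2}.
There are 5 vectors in a 3-dimensional space, so they cannot be linearly independent.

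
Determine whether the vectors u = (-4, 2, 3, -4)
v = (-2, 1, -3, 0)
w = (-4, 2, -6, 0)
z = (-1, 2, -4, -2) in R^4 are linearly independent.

linearly dependent

The matrix [u|v|w|z] has determinant 0.
A zero determinant means the columns are linearly dependent.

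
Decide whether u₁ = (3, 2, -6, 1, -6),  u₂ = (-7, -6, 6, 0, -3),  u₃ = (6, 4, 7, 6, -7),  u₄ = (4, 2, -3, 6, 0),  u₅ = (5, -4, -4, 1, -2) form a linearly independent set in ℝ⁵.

linearly independent

The matrix [u₁|u₂|u₃|u₄|u₅] has determinant -36582.
A nonzero determinant means the columns are linearly independent.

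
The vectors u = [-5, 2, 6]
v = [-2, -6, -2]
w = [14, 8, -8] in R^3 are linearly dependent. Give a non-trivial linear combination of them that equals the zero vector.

2u + 2v + w = 0

Solve the homogeneous system with u, v, w as columns by row-reducing the coefficient matrix.
The free variable yields coefficients (2, 2, 1) (any nonzero multiple also works).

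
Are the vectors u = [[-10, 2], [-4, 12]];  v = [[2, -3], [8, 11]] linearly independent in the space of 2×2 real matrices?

linearly independent

Write each element as a coordinate vector in ℝ⁴ using {E₁₁, E₁₂, E₂₁, E₂₂}.
Row-reduce the matrix whose columns are u, v.
The reduction yields 2 nonzero rows, so the rank is 2.
Since rank = 2 (the number of vectors), the set is linearly independent.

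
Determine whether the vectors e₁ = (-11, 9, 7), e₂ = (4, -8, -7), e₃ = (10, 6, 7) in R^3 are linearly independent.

linearly dependent

The matrix [e₁|e₂|e₃] has determinant 0.
A zero determinant means the columns are linearly dependent.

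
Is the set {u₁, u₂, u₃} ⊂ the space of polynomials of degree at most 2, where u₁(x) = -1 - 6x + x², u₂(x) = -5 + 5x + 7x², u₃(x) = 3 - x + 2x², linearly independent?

Take coordinates with respect to the standard basis {1, x, x²}.
Form the 3×3 matrix with these as columns; its determinant is -213.
A nonzero determinant means the columns are linearly independent.

linearly independent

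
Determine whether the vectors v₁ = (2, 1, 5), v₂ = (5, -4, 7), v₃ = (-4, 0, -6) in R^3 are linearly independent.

linearly independent

Place the vectors as rows of a 3×3 matrix and reduce to echelon form.
The reduction yields 3 nonzero rows, so the rank is 3.
Since rank = 3 (the number of vectors), the set is linearly independent.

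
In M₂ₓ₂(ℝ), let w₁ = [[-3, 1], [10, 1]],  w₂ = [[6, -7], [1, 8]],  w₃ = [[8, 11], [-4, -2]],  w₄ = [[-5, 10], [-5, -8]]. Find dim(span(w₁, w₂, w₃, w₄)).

dim = 4

Represent each element by its coordinate vector in ℝ⁴.
Put the 4×4 matrix [w₁|w₂|w₃|w₄] into echelon form.
There are 4 pivot columns, so rank = 4.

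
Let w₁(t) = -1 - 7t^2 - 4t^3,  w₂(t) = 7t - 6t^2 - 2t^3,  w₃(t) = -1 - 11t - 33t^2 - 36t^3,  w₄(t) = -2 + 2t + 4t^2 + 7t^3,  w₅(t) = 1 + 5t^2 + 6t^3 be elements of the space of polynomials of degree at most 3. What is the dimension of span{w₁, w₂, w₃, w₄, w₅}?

4

Represent each element by its coordinate vector in ℝ⁴.
Apply Gaussian elimination to the matrix whose rows are w₁, w₂, w₃, w₄, w₅.
Reduction leaves 4 leading entries, giving rank 4.
(With 5 elements in a 4-dimensional space the rank is at most 4.)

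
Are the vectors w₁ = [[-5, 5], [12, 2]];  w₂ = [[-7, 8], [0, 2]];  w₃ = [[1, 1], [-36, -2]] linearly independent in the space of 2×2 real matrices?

linearly dependent

Write each element as a coordinate vector in ℝ⁴ using {E₁₁, E₁₂, E₂₁, E₂₂}.
Row-reduce the matrix whose columns are w₁, w₂, w₃.
The reduction yields 2 nonzero rows, so the rank is 2.
Since rank 2 < 3, the set is linearly dependent.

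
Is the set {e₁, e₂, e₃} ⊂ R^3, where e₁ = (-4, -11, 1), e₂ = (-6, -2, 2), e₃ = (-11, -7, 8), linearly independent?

linearly independent

The matrix [e₁|e₂|e₃] has determinant -258.
A nonzero determinant means the columns are linearly independent.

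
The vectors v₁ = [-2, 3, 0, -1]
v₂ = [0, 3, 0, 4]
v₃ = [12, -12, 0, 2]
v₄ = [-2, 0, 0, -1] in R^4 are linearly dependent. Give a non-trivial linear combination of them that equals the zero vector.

Row-reduce the matrix with v₁, v₂, v₃, v₄ as columns; the null space gives the coefficients.
A generator of the null space is (3, 1, 1, 3).

3v₁ + v₂ + v₃ + 3v₄ = 0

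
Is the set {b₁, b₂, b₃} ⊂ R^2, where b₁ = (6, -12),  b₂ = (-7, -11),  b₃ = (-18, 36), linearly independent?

linearly dependent

There are 3 vectors in a 2-dimensional space, so they cannot be linearly independent.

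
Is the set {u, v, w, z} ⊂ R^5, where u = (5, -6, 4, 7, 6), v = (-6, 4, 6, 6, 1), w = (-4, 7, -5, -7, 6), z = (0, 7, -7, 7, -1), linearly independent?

Place the vectors as rows of a 4×5 matrix and reduce to echelon form.
The reduction yields 4 nonzero rows, so the rank is 4.
Since rank = 4 (the number of vectors), the set is linearly independent.

linearly independent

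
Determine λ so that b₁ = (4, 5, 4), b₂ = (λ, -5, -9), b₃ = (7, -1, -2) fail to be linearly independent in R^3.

λ = 57/2

Place the vectors as rows of a 3×3 matrix; dependence ⇔ determinant zero.
The determinant works out to 6*λ - 171.
Setting this to zero gives λ = 57/2.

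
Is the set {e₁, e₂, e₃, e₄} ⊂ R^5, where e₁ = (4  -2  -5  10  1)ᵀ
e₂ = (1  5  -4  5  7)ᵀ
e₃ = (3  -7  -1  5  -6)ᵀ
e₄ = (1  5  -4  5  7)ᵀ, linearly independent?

linearly dependent

Two of the vectors are equal, giving an immediate dependence.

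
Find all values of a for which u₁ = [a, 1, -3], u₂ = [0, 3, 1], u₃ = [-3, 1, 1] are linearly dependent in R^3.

Dependence holds iff the 3×3 matrix [u₁ u₂ u₃] is singular.
Expanding, det = 2*a - 30.
This vanishes exactly when a = 15.

a = 15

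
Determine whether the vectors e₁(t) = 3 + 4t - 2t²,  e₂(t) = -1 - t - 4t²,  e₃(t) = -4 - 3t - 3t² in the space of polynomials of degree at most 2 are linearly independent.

linearly independent

Take coordinates with respect to the standard basis {1, t, t²}.
Row-reduce the matrix whose columns are e₁, e₂, e₃.
The reduction yields 3 nonzero rows, so the rank is 3.
Since rank = 3 (the number of vectors), the set is linearly independent.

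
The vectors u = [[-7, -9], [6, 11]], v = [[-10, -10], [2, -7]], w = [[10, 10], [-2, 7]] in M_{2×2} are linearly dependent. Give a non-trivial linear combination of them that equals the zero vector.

v + w = 0

Write each element as a vector in ℝ⁴ using {E₁₁, E₁₂, E₂₁, E₂₂}.
Solve the homogeneous system with u, v, w as columns by row-reducing the coefficient matrix.
A generator of the null space is (0, 1, 1).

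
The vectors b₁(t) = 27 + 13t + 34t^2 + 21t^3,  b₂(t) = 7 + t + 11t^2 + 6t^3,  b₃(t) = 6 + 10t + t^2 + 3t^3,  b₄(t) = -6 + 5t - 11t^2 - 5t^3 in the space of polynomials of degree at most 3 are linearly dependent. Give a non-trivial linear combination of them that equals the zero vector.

b₁ - 3b₂ - b₃ = 0

Take coordinates with respect to {1, t, …, t^3}.
Row-reduce the matrix with b₁, b₂, b₃, b₄ as columns; the null space gives the coefficients.
A generator of the null space is (1, -3, -1, 0).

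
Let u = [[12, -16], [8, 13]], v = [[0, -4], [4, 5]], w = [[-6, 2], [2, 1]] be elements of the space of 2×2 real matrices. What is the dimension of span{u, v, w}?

dim = 2

Pass to coordinate vectors with respect to the basis {E₁₁, E₁₂, E₂₁, E₂₂}.
Form the matrix with u, v, w as columns and reduce.
Reduction leaves 2 leading entries, giving rank 2.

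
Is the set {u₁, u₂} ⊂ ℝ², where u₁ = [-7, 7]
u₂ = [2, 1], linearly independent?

linearly independent

The matrix [u₁|u₂] has determinant -21.
A nonzero determinant means the columns are linearly independent.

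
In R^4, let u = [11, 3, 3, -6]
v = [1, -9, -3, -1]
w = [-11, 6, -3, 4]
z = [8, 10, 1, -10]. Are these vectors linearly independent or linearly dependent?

linearly independent

Row-reduce the matrix whose columns are u, v, w, z.
The reduction yields 4 nonzero rows, so the rank is 4.
Since rank = 4 (the number of vectors), the set is linearly independent.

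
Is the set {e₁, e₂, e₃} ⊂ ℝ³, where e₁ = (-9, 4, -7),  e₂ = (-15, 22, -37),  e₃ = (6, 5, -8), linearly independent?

linearly dependent

Form the 3×3 matrix with these as columns; its determinant is 0.
A zero determinant means the columns are linearly dependent.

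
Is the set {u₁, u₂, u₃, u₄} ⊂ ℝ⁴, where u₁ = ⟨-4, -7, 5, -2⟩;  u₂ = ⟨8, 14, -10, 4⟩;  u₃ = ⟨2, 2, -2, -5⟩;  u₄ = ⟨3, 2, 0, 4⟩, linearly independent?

One vector is a scalar multiple of another, so the set is dependent.

linearly dependent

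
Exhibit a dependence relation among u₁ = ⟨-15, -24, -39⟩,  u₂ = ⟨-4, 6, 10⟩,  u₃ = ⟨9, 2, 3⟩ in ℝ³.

u₁ + 3u₂ + 3u₃ = 0

Set up α₁u₁ + … + α₃u₃ = 0 and solve the homogeneous system.
The free variable yields coefficients (1, 3, 3) (any nonzero multiple also works).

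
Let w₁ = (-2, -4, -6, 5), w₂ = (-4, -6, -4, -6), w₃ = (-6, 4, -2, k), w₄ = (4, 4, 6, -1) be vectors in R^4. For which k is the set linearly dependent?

Place the vectors as rows of a 4×4 matrix; dependence ⇔ determinant zero.
Cofactor expansion gives det = 40*k + 104.
Setting this to zero gives k = -13/5.

k = -13/5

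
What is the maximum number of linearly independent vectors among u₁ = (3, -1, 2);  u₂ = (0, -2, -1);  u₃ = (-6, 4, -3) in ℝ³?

2

Put the 3×3 matrix [u₁|u₂|u₃] into echelon form.
The echelon form has 2 nonzero rows, so the rank is 2.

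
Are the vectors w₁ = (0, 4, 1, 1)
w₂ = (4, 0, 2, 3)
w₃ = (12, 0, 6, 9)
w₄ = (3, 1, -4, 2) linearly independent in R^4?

linearly dependent

One vector is a scalar multiple of another, so the set is dependent.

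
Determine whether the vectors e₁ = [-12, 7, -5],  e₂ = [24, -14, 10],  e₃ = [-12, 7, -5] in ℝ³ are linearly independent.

Two of the vectors are equal, giving an immediate dependence.

linearly dependent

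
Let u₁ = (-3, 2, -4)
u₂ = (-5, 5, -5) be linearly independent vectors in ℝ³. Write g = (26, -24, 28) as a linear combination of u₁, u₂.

Since u₁, u₂ are independent, the coefficients expressing g are uniquely determined by a linear system.
Row-reducing the augmented matrix gives the unique coefficients (α₁, α₂) = (-2, -4).

g = -2u₁ - 4u₂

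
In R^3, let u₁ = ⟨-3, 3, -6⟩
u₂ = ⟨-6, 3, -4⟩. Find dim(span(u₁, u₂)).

Row-reduce the 2×3 matrix with these as rows.
There are 2 pivot columns, so rank = 2.

dim = 2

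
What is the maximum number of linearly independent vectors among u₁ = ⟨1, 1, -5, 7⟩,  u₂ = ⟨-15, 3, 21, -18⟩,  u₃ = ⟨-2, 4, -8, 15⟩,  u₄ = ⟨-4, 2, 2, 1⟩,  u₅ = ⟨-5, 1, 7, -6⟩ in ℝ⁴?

Form the matrix with u₁, u₂, u₃, u₄, u₅ as columns and reduce.
There are 2 pivot columns, so rank = 2.
(With 5 elements in a 4-dimensional space the rank is at most 4.)

2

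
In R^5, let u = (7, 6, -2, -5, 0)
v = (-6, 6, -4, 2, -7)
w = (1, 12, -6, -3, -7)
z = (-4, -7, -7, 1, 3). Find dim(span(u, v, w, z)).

Apply Gaussian elimination to the matrix whose rows are u, v, w, z.
Reduction leaves 3 leading entries, giving rank 3.

dim = 3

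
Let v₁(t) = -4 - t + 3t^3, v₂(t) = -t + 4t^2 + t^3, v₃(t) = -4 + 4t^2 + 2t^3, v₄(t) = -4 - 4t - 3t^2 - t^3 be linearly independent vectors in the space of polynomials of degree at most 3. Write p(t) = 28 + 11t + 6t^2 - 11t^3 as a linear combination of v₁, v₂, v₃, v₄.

p = -4v₁ + v₂ - v₃ - 2v₄

Identify each element with its coordinate vector in ℝ⁴ via {1, t, …, t^3}.
Set up the augmented matrix [v₁ | v₂ | v₃ | v₄ | p] and row-reduce.
Row-reducing the augmented matrix gives the unique coefficients (α₁, …, α₄) = (-4, 1, -1, -2).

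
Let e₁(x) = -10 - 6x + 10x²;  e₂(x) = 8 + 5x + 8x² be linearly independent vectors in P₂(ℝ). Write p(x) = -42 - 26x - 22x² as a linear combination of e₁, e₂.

p = e₁ - 4e₂

Identify each element with its coordinate vector in ℝ³ via {1, x, x²}.
Solve the system with e₁, e₂ as columns and p as the right-hand side.
Back-substitution yields (a₁, a₂) = (1, -4).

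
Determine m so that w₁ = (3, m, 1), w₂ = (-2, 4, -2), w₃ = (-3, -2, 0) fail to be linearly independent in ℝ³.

m = -2/3

The vectors are dependent exactly when the determinant of the matrix with rows w₁, w₂, w₃ vanishes.
Cofactor expansion gives det = 6*m + 4.
Setting this to zero gives m = -2/3.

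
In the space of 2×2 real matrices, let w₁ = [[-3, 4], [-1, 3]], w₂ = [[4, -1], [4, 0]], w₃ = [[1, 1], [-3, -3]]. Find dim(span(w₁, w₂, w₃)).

Represent each element by its coordinate vector in ℝ⁴.
Row-reduce the 3×4 matrix with these as rows.
There are 3 pivot columns, so rank = 3.

dim = 3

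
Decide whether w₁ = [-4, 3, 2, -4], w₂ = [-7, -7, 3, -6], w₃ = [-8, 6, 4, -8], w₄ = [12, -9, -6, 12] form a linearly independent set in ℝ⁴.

linearly dependent

Form the 4×4 matrix with these as columns; its determinant is 0.
A zero determinant means the columns are linearly dependent.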